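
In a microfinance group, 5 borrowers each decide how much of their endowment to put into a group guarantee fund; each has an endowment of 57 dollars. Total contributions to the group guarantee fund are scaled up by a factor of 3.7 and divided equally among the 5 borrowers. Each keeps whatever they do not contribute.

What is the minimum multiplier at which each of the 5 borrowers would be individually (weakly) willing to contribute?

A contributed unit returns (multiplier)/5 to its contributor.
This reaches 1 exactly when the multiplier is 5.

5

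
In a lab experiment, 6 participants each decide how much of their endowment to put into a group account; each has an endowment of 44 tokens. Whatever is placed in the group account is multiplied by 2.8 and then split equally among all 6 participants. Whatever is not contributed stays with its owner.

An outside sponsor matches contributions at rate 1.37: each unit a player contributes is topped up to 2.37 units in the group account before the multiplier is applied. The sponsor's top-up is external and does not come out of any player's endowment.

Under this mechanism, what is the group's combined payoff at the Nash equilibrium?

1751.90 tokens

The effective private return per unit is now 2.8 × 2.37 / 6 = 1.1060 > 1, so every player's dominant strategy flips to full contribution.
At the Nash equilibrium everyone contributes 44. Group total payoff = 2.8 × 2.37 × 264 = 1751.90.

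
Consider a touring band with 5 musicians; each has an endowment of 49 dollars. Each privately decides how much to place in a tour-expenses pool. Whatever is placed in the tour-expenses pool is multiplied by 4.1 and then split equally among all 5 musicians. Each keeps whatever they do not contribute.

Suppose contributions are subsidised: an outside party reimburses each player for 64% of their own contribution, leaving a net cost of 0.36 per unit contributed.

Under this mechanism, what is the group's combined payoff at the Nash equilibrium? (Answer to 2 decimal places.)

1161.30 dollars

The effective private return per unit is now (4.1/5) / 0.36 = 2.2778 > 1, so every player's dominant strategy flips to full contribution.
So the Nash equilibrium is full contribution by all 5; the group earns 5 × (49 × 0.64 + 4.1 × 49) = 1161.30.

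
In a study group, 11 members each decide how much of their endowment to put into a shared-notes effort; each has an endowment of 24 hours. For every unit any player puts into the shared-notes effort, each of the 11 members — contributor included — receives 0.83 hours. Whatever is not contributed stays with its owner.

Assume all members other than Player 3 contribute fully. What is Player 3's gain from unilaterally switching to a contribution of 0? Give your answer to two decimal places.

Switching from a contribution of 24 to 0 lets Player 3 keep an extra 24 hours, but lowers the shared-notes effort by 24, which costs Player 3 their own share of that drop: 0.83 × 24 = 19.92.
Net gain = 24 − 19.92 = 4.08. The private return per contributed unit (0.83) is below 1, so free-riding is indeed the best response regardless of what the others do.

4.08 hours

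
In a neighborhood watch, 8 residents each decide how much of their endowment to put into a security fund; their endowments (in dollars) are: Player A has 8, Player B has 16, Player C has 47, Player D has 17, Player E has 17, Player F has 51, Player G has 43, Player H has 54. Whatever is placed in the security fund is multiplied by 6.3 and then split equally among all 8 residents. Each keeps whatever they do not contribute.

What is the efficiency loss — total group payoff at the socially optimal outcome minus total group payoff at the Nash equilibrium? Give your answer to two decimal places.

1340.90 dollars

The private return per contributed unit is 6.3/8 = 0.7875 < 1 for every player regardless of endowment, so the Nash equilibrium is zero contribution and the group total is Σ E_j = 8 + 16 + 47 + 17 + 17 + 51 + 43 + 54 = 253.
Each contributed unit returns 6.300 to the group, so the social optimum is full contribution by everyone: group total = 6.300 × 253 = 1593.90.
Efficiency loss = (6.300 − 1) × 253 = 1340.90.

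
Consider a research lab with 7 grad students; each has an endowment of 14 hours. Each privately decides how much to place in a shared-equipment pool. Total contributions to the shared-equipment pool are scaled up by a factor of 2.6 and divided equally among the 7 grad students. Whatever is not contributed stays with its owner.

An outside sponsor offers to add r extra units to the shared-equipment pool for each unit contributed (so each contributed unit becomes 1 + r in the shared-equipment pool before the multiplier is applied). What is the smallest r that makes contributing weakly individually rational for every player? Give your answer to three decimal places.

1.692

With matching at rate r, one contributed unit becomes (1 + r) in the shared-equipment pool and returns 2.6 × (1 + r) / 7 to the contributor.
Setting this equal to 1: 1 + r = 7/2.6 = 2.6923.
So the minimum matching rate is r = 2.6923 − 1 = 1.692.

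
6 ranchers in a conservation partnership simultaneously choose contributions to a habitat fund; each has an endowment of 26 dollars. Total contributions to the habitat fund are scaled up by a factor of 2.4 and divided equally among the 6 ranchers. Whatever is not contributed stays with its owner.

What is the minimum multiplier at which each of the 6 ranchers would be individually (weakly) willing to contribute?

6

A contributed unit returns (multiplier)/6 to its contributor.
This reaches 1 exactly when the multiplier is 6.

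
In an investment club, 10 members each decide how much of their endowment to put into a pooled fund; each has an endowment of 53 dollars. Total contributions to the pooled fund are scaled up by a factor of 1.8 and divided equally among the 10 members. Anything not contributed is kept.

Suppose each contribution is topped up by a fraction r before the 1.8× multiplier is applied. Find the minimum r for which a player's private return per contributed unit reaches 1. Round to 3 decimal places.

With matching at rate r, one contributed unit becomes (1 + r) in the pooled fund and returns 1.8 × (1 + r) / 10 to the contributor.
Setting this equal to 1: 1 + r = 10/1.8 = 5.5556.
So the minimum matching rate is r = 5.5556 − 1 = 4.556.

4.556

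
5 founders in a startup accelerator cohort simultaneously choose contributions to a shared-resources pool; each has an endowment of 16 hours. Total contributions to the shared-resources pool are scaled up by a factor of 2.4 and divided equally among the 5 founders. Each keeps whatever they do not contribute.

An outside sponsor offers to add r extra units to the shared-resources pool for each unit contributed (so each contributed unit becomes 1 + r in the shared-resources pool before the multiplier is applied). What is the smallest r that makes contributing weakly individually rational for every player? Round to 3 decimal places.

1.083

With matching at rate r, one contributed unit becomes (1 + r) in the shared-resources pool and returns 2.4 × (1 + r) / 5 to the contributor.
Setting this equal to 1: 1 + r = 5/2.4 = 2.0833.
So the minimum matching rate is r = 2.0833 − 1 = 1.083.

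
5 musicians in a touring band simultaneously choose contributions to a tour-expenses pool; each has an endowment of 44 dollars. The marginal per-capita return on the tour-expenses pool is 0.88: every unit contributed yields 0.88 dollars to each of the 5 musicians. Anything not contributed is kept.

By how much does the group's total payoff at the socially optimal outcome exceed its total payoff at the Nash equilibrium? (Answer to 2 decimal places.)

748.00 dollars

The private return per contributed unit is 0.88 < 1, so contributing 0 is dominant for every player. At the Nash equilibrium everyone keeps their 44, and the group total is 5 × 44 = 220.
Each contributed unit returns 4.400 to the group as a whole (0.88 to each of 5 players), which exceeds 1, so the social optimum is full contribution: group total = 4.400 × 220 = 968.00.
Efficiency loss = 968.00 − 220 = 748.00.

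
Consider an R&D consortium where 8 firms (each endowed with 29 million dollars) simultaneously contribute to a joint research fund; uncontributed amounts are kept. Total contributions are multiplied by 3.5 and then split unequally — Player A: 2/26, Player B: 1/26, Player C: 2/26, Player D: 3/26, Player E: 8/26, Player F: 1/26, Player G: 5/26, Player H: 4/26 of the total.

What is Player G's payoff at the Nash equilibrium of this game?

For player j, contributing a unit is worthwhile iff 3.5 × (j's share) ≥ 1, i.e. iff j's share is at least 0.2857.
The only share above 0.2857 is Player E's 8/26, contributing 29; the remaining 7 contribute 0. Total contributed: 29.
Player G keeps 29 and receives 3.5 × 29 × 5/26 = 19.52 from the joint research fund, for a payoff of 48.52.

48.52 million dollars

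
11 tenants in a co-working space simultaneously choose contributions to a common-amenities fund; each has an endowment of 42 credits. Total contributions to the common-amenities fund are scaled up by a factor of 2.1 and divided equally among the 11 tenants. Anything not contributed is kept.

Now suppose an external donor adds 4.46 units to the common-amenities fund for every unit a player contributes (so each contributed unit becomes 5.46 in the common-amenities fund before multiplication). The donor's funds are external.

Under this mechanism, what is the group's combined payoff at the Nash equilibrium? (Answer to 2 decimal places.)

The effective private return per unit is now 2.1 × 5.46 / 11 = 1.0424 > 1, so every player's dominant strategy flips to full contribution.
At the Nash equilibrium everyone contributes 42. Group total payoff = 2.1 × 5.46 × 462 = 5297.29.

5297.29 credits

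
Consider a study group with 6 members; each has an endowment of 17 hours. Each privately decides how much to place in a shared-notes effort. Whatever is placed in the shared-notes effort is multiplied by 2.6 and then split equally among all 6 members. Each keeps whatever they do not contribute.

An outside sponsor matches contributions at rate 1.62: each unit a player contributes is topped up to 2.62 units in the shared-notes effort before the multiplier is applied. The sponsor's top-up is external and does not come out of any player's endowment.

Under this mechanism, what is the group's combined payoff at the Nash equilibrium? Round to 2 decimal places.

With the mechanism, a contributed unit returns 2.6 × 2.62 / 6 = 1.1353 per unit of net cost to the contributor — now above 1 — so contributing fully is weakly dominant for every player.
At the Nash equilibrium everyone contributes 17. Group total payoff = 2.6 × 2.62 × 102 = 694.82.

694.82 hours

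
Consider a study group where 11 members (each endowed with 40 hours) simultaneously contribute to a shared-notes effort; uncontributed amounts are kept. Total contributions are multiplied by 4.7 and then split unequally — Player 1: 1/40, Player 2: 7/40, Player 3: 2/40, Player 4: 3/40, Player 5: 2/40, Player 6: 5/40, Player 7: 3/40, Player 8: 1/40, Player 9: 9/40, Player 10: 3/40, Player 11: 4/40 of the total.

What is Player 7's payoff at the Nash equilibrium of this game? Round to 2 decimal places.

54.10 hours

For player j, contributing a unit is worthwhile iff 4.7 × (j's share) ≥ 1, i.e. iff j's share is at least 0.2128.
Only Player 9 (9/40) clears that bar, contributing 40; the remaining 10 contribute 0. Total contributed: 40.
Player 7 keeps 40 and receives 4.7 × 40 × 3/40 = 14.10 from the shared-notes effort, for a payoff of 54.10.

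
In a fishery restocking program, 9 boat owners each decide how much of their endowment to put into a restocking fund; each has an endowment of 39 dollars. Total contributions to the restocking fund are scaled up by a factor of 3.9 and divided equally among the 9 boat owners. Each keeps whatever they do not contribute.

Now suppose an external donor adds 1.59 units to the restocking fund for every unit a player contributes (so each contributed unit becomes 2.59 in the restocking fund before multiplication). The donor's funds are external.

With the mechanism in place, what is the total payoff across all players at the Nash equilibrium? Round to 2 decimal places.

The effective private return per unit is now 3.9 × 2.59 / 9 = 1.1223 > 1, so every player's dominant strategy flips to full contribution.
So the Nash equilibrium is full contribution by all 9; the group earns 3.9 × 2.59 × 351 = 3545.45.

3545.45 dollars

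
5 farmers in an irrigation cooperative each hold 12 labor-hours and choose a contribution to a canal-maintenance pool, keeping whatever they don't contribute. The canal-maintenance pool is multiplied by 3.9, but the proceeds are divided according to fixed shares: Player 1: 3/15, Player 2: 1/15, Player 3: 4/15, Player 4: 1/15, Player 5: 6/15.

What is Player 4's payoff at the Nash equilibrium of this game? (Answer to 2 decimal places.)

For player j, contributing a unit is worthwhile iff 3.9 × (j's share) ≥ 1, i.e. iff j's share is at least 0.2564.
The shares above 0.2564 belong to Player 3 and Player 5, contributing 12 each; the remaining 3 contribute 0. Total contributed: 24.
Player 4 keeps 12 and receives 3.9 × 24 × 1/15 = 6.24 from the canal-maintenance pool, for a payoff of 18.24.

18.24 labor-hours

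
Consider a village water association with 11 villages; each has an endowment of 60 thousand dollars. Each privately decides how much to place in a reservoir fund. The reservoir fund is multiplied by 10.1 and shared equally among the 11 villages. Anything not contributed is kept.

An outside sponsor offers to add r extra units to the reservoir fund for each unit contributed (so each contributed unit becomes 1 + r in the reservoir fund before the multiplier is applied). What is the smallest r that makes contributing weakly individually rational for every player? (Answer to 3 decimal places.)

0.089

With matching at rate r, one contributed unit becomes (1 + r) in the reservoir fund and returns 10.1 × (1 + r) / 11 to the contributor.
Setting this equal to 1: 1 + r = 11/10.1 = 1.0891.
So the minimum matching rate is r = 1.0891 − 1 = 0.089.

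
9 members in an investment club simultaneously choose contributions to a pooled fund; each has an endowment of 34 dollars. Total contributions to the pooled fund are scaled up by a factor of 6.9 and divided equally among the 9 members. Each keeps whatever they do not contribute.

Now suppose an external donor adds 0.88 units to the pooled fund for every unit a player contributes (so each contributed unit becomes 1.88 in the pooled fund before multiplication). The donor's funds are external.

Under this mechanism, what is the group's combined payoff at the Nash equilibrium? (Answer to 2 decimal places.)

3969.43 dollars

Under the mechanism each unit contributed yields 6.9 × 1.88 / 9 = 1.4413 back to its contributor per unit of net cost, which exceeds 1, making full contribution the dominant choice for everyone.
At the Nash equilibrium everyone contributes 34. Group total payoff = 6.9 × 1.88 × 306 = 3969.43.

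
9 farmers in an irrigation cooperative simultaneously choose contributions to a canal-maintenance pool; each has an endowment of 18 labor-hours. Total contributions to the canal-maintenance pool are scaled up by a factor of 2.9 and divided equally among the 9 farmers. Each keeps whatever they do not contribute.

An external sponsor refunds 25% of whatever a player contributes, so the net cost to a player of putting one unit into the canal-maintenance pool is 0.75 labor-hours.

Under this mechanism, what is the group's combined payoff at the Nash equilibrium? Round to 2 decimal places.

Even with the mechanism, each unit contributed returns only (2.9/9) / 0.75 = 0.4296 per unit of net cost, so contributing nothing is still dominant.
Everyone keeps their endowment and the group total is 9 × 18 = 162.

162.00 labor-hours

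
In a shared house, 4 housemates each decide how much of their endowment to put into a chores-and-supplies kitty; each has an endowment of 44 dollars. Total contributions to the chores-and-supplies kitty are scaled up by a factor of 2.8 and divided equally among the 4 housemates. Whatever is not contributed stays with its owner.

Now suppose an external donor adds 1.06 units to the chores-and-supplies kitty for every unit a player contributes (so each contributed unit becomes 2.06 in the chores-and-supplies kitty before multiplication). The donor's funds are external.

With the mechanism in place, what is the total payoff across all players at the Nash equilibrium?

Under the mechanism each unit contributed yields 2.8 × 2.06 / 4 = 1.4420 back to its contributor per unit of net cost, which exceeds 1, making full contribution the dominant choice for everyone.
At the Nash equilibrium everyone contributes 44. Group total payoff = 2.8 × 2.06 × 176 = 1015.17.

1015.17 dollars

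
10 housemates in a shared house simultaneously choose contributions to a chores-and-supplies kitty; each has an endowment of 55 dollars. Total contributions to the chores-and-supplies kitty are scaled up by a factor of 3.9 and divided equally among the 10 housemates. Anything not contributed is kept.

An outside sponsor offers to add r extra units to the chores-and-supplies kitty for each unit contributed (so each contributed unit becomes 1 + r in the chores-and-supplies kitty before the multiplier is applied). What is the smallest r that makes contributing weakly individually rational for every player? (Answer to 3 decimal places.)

With matching at rate r, one contributed unit becomes (1 + r) in the chores-and-supplies kitty and returns 3.9 × (1 + r) / 10 to the contributor.
Setting this equal to 1: 1 + r = 10/3.9 = 2.5641.
So the minimum matching rate is r = 2.5641 − 1 = 1.564.

1.564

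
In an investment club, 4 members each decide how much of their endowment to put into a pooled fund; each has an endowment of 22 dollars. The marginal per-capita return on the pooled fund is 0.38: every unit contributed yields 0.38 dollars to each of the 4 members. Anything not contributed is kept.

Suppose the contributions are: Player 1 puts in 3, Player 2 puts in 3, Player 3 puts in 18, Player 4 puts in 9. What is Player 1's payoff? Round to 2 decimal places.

Total contributed: 3 + 3 + 18 + 9 = 33.
Each receives 0.38 × 33 = 12.54 from the pooled fund.
Player 1 keeps 22 − 3 = 19, so Player 1's payoff is 19 + 12.54 = 31.54.

31.54 dollars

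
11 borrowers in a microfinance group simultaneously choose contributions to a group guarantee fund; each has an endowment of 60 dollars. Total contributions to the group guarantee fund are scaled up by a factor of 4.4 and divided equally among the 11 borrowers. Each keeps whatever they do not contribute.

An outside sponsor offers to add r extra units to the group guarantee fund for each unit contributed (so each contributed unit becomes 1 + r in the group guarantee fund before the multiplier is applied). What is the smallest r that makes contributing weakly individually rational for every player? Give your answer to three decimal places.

With matching at rate r, one contributed unit becomes (1 + r) in the group guarantee fund and returns 4.4 × (1 + r) / 11 to the contributor.
Setting this equal to 1: 1 + r = 11/4.4 = 2.5000.
So the minimum matching rate is r = 2.5000 − 1 = 1.500.

1.500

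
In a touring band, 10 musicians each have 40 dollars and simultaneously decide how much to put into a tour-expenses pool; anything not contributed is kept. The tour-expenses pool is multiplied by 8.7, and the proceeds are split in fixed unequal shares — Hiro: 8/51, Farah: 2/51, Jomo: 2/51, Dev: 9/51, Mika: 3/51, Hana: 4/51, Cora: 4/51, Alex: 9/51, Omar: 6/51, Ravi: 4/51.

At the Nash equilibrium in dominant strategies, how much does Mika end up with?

For player j, contributing a unit is worthwhile iff 8.7 × (j's share) ≥ 1, i.e. iff j's share is at least 0.1149.
Hiro, Dev, Alex and Omar clear that bar, contributing 40 each; the remaining 6 contribute 0. Total contributed: 160.
Mika keeps 40 and receives 8.7 × 160 × 3/51 = 81.88 from the tour-expenses pool, for a payoff of 121.88.

121.88 dollars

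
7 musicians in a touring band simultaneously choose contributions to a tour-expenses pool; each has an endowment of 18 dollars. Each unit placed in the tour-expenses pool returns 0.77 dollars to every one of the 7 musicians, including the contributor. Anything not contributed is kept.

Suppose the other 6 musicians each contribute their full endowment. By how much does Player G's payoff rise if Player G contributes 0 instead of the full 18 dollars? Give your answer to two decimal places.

Switching from a contribution of 18 to 0 lets Player G keep an extra 18 dollars, but lowers the tour-expenses pool by 18, which costs Player G their own share of that drop: 0.77 × 18 = 13.86.
Net gain = 18 − 13.86 = 4.14. The private return per contributed unit (0.77) is below 1, so free-riding is indeed the best response regardless of what the others do.

4.14 dollars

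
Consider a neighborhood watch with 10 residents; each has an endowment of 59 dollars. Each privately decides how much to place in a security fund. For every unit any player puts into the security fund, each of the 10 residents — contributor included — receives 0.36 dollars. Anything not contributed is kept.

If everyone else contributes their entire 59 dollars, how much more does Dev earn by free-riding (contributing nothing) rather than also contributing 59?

37.76 dollars

Switching from a contribution of 59 to 0 lets Dev keep an extra 59 dollars, but lowers the security fund by 59, which costs Dev their own share of that drop: 0.36 × 59 = 21.24.
Net gain = 59 − 21.24 = 37.76. The private return per contributed unit (0.36) is below 1, so free-riding is indeed the best response regardless of what the others do.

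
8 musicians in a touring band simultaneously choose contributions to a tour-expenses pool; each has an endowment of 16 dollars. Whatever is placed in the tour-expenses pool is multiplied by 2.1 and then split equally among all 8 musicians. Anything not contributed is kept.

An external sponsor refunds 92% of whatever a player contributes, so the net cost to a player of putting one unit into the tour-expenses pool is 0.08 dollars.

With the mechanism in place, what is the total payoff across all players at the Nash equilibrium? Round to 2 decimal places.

386.56 dollars

The effective private return per unit is now (2.1/8) / 0.08 = 3.2813 > 1, so every player's dominant strategy flips to full contribution.
At the Nash equilibrium everyone contributes 16. Group total payoff = 8 × (16 × 0.92 + 2.1 × 16) = 386.56.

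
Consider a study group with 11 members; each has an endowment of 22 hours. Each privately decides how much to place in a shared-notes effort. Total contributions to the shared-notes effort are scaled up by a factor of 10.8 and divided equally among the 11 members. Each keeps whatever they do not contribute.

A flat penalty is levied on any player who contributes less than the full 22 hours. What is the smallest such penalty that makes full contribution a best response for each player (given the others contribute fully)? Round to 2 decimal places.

Given the others contribute fully, the best deviation is to contribute 0 (any partial contribution still incurs the fine and gives up units whose private return 0.9818 is below 1).
Deviating from 22 to 0 saves 22 hours but forfeits the deviator's share of the drop in the shared-notes effort: 10.8/11 × 22 = 21.60.
So the deviation gain is 22 − 21.60 = 0.40, and the fine must be at least 0.40 hours to wipe it out.

0.40 hours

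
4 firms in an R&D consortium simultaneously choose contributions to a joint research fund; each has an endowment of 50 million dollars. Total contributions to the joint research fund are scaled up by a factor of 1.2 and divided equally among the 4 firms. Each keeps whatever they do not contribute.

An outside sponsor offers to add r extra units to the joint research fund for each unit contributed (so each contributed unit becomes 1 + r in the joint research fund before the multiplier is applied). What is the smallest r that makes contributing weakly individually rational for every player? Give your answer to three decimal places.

With matching at rate r, one contributed unit becomes (1 + r) in the joint research fund and returns 1.2 × (1 + r) / 4 to the contributor.
Setting this equal to 1: 1 + r = 4/1.2 = 3.3333.
So the minimum matching rate is r = 3.3333 − 1 = 2.333.

2.333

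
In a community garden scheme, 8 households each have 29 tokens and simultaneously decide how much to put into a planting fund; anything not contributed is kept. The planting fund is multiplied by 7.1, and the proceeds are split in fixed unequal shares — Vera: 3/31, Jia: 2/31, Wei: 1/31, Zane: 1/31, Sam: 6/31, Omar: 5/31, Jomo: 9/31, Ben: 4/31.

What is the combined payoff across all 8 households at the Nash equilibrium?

For player j, contributing a unit is worthwhile iff 7.1 × (j's share) ≥ 1, i.e. iff j's share is at least 0.1408.
Sam, Omar and Jomo clear that bar, contributing 29 each; the remaining 5 contribute 0. Total contributed: 87.
The planting fund pays out 7.1 × 87 = 617.70 in total (split across the unequal shares, but the aggregate is all that matters for the group sum).
The 5 free-riders keep 29 each, adding 145. Group total = 145 + 617.70 = 762.70.

762.70 tokens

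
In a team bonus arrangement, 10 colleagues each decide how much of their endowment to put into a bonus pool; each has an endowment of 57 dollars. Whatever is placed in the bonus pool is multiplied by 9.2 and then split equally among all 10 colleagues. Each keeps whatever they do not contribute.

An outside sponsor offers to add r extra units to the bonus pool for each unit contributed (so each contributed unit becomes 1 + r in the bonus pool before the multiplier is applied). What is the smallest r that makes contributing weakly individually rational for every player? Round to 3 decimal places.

With matching at rate r, one contributed unit becomes (1 + r) in the bonus pool and returns 9.2 × (1 + r) / 10 to the contributor.
Setting this equal to 1: 1 + r = 10/9.2 = 1.0870.
So the minimum matching rate is r = 1.0870 − 1 = 0.087.

0.087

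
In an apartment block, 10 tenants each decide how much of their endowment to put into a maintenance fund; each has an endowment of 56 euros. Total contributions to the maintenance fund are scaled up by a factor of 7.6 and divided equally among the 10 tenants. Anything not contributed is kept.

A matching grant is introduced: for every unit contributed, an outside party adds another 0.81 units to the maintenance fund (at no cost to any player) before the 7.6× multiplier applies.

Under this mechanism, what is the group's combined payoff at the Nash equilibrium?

7703.36 euros

Under the mechanism each unit contributed yields 7.6 × 1.81 / 10 = 1.3756 back to its contributor per unit of net cost, which exceeds 1, making full contribution the dominant choice for everyone.
So the Nash equilibrium is full contribution by all 10; the group earns 7.6 × 1.81 × 560 = 7703.36.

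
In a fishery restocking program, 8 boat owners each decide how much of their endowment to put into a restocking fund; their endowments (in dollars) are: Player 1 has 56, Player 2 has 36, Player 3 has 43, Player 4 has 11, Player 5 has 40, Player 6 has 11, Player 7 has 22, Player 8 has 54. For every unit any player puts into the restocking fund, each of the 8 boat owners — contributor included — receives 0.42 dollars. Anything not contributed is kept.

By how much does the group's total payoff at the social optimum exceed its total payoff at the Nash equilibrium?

644.28 dollars

The private return per contributed unit is 0.42 < 1 for everyone, so the Nash equilibrium is zero contribution and the group total is Σ E_j = 56 + 36 + 43 + 11 + 40 + 11 + 22 + 54 = 273.
Each contributed unit returns 3.360 to the group, so the social optimum is full contribution by everyone: group total = 3.360 × 273 = 917.28.
Efficiency loss = (3.360 − 1) × 273 = 644.28.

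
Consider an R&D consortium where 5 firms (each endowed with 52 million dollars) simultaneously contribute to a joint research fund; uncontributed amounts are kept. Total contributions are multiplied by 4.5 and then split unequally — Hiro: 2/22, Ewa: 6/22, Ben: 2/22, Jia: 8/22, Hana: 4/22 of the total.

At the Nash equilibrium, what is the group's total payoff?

624.00 million dollars

For player j, contributing a unit is worthwhile iff 4.5 × (j's share) ≥ 1, i.e. iff j's share is at least 0.2222.
Ewa and Jia are above the threshold, contributing 52 each; the remaining 3 contribute 0. Total contributed: 104.
The joint research fund pays out 4.5 × 104 = 468.00 in total (split across the unequal shares, but the aggregate is all that matters for the group sum).
The 3 free-riders keep 52 each, adding 156. Group total = 156 + 468.00 = 624.00.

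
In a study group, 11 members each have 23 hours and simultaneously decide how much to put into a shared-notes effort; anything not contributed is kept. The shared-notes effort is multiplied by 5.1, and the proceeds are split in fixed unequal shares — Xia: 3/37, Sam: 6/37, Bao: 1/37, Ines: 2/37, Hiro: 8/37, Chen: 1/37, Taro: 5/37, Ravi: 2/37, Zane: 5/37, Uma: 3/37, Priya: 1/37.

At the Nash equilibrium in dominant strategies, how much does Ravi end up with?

Each unit j contributes comes back to j as 5.1 × (j's share), so j prefers to contribute only if that share exceeds 1/5.1 = 0.1961; otherwise keeping the unit dominates.
Only Hiro (8/37) clears that bar, contributing 23; the remaining 10 contribute 0. Total contributed: 23.
Ravi keeps 23 and receives 5.1 × 23 × 2/37 = 6.34 from the shared-notes effort, for a payoff of 29.34.

29.34 hours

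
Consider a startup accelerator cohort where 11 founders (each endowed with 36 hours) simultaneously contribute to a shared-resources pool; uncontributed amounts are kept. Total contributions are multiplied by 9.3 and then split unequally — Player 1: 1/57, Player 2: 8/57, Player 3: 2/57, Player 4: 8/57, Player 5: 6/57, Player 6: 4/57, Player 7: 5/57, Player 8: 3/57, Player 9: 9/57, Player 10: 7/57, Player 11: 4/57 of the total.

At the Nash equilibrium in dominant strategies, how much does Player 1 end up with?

59.49 hours

A player with share s gets back 9.3·s per unit contributed, so full contribution is dominant for anyone with s > 1/9.3 = 0.1075 and zero contribution is dominant for anyone below.
Player 2, Player 4, Player 9 and Player 10 are above the threshold, contributing 36 each; the remaining 7 contribute 0. Total contributed: 144.
Player 1 keeps 36 and receives 9.3 × 144 × 1/57 = 23.49 from the shared-resources pool, for a payoff of 59.49.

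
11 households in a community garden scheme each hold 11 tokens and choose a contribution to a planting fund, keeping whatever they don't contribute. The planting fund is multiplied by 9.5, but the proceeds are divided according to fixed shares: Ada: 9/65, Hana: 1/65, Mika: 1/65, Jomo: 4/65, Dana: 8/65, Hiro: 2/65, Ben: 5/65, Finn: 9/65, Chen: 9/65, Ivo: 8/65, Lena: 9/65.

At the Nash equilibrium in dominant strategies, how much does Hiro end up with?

For player j, contributing a unit is worthwhile iff 9.5 × (j's share) ≥ 1, i.e. iff j's share is at least 0.1053.
The shares above 0.1053 belong to Ada, Dana, Finn, Chen, Ivo and Lena, contributing 11 each; the remaining 5 contribute 0. Total contributed: 66.
Hiro keeps 11 and receives 9.5 × 66 × 2/65 = 19.29 from the planting fund, for a payoff of 30.29.

30.29 tokens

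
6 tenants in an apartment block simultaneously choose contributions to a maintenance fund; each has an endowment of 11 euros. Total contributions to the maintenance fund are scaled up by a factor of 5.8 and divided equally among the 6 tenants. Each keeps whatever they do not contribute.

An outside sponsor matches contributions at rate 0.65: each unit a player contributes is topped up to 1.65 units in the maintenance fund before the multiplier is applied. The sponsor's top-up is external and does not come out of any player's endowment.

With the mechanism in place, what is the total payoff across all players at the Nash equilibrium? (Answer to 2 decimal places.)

631.62 euros

Under the mechanism each unit contributed yields 5.8 × 1.65 / 6 = 1.5950 back to its contributor per unit of net cost, which exceeds 1, making full contribution the dominant choice for everyone.
So the Nash equilibrium is full contribution by all 6; the group earns 5.8 × 1.65 × 66 = 631.62.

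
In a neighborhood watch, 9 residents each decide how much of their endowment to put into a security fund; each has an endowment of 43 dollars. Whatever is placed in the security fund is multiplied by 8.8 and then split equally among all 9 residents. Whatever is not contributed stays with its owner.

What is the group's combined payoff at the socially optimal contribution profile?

3405.60 dollars

Each contributed unit returns 8.800 to the group as a whole (0.9778 to each of 9 players), which exceeds 1, so the social optimum is full contribution: group total = 8.800 × 387 = 3405.60.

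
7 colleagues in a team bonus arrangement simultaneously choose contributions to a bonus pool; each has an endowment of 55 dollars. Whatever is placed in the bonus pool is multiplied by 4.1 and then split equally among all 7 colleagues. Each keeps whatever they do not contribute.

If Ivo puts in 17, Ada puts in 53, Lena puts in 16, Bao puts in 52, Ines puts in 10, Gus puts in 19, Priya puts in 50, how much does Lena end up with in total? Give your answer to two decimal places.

Total contributed: 17 + 53 + 16 + 52 + 10 + 19 + 50 = 217.
Each receives 4.1 × 217 / 7 = 127.10 from the bonus pool.
Lena keeps 55 − 16 = 39, so Lena's payoff is 39 + 127.10 = 166.10.

166.10 dollars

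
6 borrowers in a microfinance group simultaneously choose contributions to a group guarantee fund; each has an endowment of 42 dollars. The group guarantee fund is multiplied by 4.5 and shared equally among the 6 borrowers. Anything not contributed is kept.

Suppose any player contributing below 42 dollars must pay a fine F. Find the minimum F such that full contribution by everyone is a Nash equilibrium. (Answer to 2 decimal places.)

Given the others contribute fully, the best deviation is to contribute 0 (any partial contribution still incurs the fine and gives up units whose private return 0.7500 is below 1).
Deviating from 42 to 0 saves 42 dollars but forfeits the deviator's share of the drop in the group guarantee fund: 4.5/6 × 42 = 31.50.
So the deviation gain is 42 − 31.50 = 10.50, and the fine must be at least 10.50 dollars to wipe it out.

10.50 dollars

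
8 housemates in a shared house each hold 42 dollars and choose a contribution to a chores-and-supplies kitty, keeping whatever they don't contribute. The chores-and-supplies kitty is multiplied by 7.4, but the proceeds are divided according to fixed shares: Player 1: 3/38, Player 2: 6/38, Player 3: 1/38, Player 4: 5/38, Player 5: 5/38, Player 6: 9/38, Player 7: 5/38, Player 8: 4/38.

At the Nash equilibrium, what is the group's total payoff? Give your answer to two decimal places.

873.60 dollars

Player j's private return per contributed unit is 7.4 × (j's share). Contributing is weakly dominant for j when that share is at least 1/7.4 = 0.1351, and contributing 0 is dominant otherwise.
Player 2 and Player 6 are above the threshold, contributing 42 each; the remaining 6 contribute 0. Total contributed: 84.
The chores-and-supplies kitty pays out 7.4 × 84 = 621.60 in total (split across the unequal shares, but the aggregate is all that matters for the group sum).
The 6 free-riders keep 42 each, adding 252. Group total = 252 + 621.60 = 873.60.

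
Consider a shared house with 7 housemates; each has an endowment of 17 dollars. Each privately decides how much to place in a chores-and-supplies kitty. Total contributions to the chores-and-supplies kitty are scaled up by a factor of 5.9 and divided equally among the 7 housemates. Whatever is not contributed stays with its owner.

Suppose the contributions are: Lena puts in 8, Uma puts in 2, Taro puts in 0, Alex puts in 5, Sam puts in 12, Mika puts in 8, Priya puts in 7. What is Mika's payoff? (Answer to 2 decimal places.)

44.40 dollars

Total contributed: 8 + 2 + 0 + 5 + 12 + 8 + 7 = 42.
Each receives 5.9 × 42 / 7 = 35.40 from the chores-and-supplies kitty.
Mika keeps 17 − 8 = 9, so Mika's payoff is 9 + 35.40 = 44.40.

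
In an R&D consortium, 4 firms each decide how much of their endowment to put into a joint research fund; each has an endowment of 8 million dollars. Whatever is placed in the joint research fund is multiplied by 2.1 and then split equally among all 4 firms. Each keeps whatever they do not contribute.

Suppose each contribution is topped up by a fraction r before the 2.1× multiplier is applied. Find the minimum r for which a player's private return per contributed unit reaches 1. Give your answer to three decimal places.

With matching at rate r, one contributed unit becomes (1 + r) in the joint research fund and returns 2.1 × (1 + r) / 4 to the contributor.
Setting this equal to 1: 1 + r = 4/2.1 = 1.9048.
So the minimum matching rate is r = 1.9048 − 1 = 0.905.

0.905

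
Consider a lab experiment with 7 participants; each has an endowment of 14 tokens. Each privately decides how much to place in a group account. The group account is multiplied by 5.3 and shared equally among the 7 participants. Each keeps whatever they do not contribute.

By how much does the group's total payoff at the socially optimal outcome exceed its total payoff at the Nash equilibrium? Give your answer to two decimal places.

421.40 tokens

Each contributed unit returns 5.3/7 = 0.7571 to its contributor — below 1 — so contributing 0 is dominant for every player. At the Nash equilibrium everyone keeps their 14, and the group total is 7 × 14 = 98.
Each contributed unit returns 5.300 to the group as a whole (0.7571 to each of 7 players), which exceeds 1, so the social optimum is full contribution: group total = 5.300 × 98 = 519.40.
Efficiency loss = 519.40 − 98 = 421.40.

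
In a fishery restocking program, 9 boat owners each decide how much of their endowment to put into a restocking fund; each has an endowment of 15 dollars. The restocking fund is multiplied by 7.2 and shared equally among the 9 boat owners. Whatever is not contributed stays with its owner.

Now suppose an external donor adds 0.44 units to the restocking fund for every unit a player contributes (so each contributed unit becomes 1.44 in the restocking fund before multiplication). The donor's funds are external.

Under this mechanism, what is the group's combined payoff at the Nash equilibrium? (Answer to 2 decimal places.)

Under the mechanism each unit contributed yields 7.2 × 1.44 / 9 = 1.1520 back to its contributor per unit of net cost, which exceeds 1, making full contribution the dominant choice for everyone.
At the Nash equilibrium everyone contributes 15. Group total payoff = 7.2 × 1.44 × 135 = 1399.68.

1399.68 dollars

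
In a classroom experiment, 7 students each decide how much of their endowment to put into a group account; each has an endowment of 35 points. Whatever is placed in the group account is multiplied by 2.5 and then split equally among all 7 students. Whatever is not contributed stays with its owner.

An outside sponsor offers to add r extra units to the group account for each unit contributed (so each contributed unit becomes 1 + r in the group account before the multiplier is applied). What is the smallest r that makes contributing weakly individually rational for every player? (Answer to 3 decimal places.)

1.800

With matching at rate r, one contributed unit becomes (1 + r) in the group account and returns 2.5 × (1 + r) / 7 to the contributor.
Setting this equal to 1: 1 + r = 7/2.5 = 2.8000.
So the minimum matching rate is r = 2.8000 − 1 = 1.800.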